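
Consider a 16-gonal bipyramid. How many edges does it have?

48

A bipyramid over an n-gon has 2n triangular faces and n + 2 vertices: V = 16 + 2 = 18, E = 3·16 = 48, F = 2·16 = 32.
Check: V − E + F = 18 − 48 + 32 = 2.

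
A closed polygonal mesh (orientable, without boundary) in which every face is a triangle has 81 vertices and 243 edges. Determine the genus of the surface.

Every face is a triangle and each edge borders two faces, so 3F = 2·243, giving F = 162.
χ = V − E + F = 81 − 243 + 162 = 0.
For a closed orientable surface χ = 2 − 2g, so g = (2 − (0))/2 = 1.

1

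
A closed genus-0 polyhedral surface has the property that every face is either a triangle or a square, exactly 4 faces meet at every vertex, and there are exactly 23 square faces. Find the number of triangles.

Let x be the number of triangles; then F = 23 + x.
Edge–face incidences: 2E = 4·23 + 3·x = 92 + 3x.
Every vertex has degree 4, so 4V = 2E.
Euler: V − E + F = 2 ⇒ (2E)/4 − E + (23 + x) = 2.
Multiply by 8: 2·(2E) − 4·(2E) + 8·(23 + x) = 16, i.e. 184 + 8x − 2·(92 + 3x) = 16.
Collecting terms: 2x = 16, so x = 8.
Then 2E = 92 + 3·8 = 116, so E = 58, V = 2E/4 = 29, F = 23 + 8 = 31.

8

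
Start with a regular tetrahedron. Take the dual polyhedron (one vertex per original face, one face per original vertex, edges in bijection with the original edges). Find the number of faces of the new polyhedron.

4

The base solid has V = 4, E = 6, F = 4.
The dual swaps V and F and preserves E: V′ = F = 4, E′ = E = 6, F′ = V = 4.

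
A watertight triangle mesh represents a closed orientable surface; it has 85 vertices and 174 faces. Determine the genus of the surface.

2

Every face is a triangle, so 2E = 3·174 = 522, giving E = 261.
χ = V − E + F = 85 − 261 + 174 = -2.
For a closed orientable surface χ = 2 − 2g, so g = (2 − (-2))/2 = 2.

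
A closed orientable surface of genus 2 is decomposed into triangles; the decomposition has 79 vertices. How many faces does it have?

χ = 2 − 2·2 = -2, and every face is a triangle so 3F = 2E.
V − E + F = -2 with E = 3F/2 gives 79 − (3/2 − 1)·F = -2, so F = 162 and E = 243.

162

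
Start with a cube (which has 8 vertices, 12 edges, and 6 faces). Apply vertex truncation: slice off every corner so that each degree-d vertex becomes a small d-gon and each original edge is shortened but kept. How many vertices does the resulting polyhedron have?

24

Truncation replaces each original edge-end by a new vertex, so V′ = 2E = 24.
Each original edge survives, and each old vertex of degree d contributes d new edges; summing degrees gives Σd = 2E, so E′ = E + 2E = 3E = 36.
Each original face survives and each original vertex becomes one new face: F′ = F + V = 14.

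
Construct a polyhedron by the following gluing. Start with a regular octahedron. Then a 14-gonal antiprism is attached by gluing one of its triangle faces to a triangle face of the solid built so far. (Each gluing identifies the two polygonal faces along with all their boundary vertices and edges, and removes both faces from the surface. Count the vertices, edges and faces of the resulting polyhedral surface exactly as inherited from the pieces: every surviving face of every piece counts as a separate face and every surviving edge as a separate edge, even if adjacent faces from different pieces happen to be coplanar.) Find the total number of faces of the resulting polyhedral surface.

36

A regular octahedron: V=6, E=12, F=8.
Attach a 14-gonal antiprism (V=28, E=56, F=30) along a 3-gon: merge 3 vertices and 3 edges, delete both glued faces → V=31, E=65, F=36.
Check: V − E + F = 31 − 65 + 36 = 2.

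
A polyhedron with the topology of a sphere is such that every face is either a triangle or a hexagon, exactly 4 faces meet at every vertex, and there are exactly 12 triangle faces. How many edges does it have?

24

Let x be the number of hexagons; then F = 12 + x.
Edge–face incidences: 2E = 3·12 + 6·x = 36 + 6x.
Every vertex has degree 4, so 4V = 2E.
Euler: V − E + F = 2 ⇒ (2E)/4 − E + (12 + x) = 2.
Multiply by 8: 2·(2E) − 4·(2E) + 8·(12 + x) = 16, i.e. 96 + 8x − 2·(36 + 6x) = 16.
Collecting terms: −4x + 24 = 16, so −4x = −8, so x = 2.
Then 2E = 36 + 6·2 = 48, so E = 24, V = 2E/4 = 12, F = 12 + 2 = 14.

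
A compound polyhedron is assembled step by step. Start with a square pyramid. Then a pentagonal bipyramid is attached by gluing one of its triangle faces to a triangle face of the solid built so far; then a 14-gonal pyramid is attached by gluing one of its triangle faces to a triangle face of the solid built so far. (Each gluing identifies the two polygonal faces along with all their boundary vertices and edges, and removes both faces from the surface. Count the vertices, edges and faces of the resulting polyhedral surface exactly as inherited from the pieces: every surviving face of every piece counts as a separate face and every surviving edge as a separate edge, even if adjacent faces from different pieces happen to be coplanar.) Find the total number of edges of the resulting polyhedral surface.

A square pyramid: V=5, E=8, F=5.
Attach a pentagonal bipyramid (V=7, E=15, F=10) along a 3-gon: merge 3 vertices and 3 edges, delete both glued faces → V=9, E=20, F=13.
Attach a 14-gonal pyramid (V=15, E=28, F=15) along a 3-gon: merge 3 vertices and 3 edges, delete both glued faces → V=21, E=45, F=26.
Check: V − E + F = 21 − 45 + 26 = 2.

45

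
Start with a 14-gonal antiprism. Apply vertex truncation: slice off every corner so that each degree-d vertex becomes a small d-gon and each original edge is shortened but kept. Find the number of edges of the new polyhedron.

168

The base solid has V = 28, E = 56, F = 30.
Truncation replaces each original edge-end by a new vertex, so V′ = 2E = 112.
Each original edge survives, and each old vertex of degree d contributes d new edges; summing degrees gives Σd = 2E, so E′ = E + 2E = 3E = 168.
Each original face survives and each original vertex becomes one new face: F′ = F + V = 58.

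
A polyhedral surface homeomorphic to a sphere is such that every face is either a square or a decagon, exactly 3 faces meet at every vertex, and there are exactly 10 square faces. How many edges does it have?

Let x be the number of decagons; then F = 10 + x.
Edge–face incidences: 2E = 4·10 + 10·x = 40 + 10x.
Every vertex has degree 3, so 3V = 2E.
Euler: V − E + F = 2 ⇒ (2E)/3 − E + (10 + x) = 2.
Multiply by 6: 2·(2E) − 3·(2E) + 6·(10 + x) = 12, i.e. 60 + 6x − (40 + 10x) = 12.
Collecting terms: −4x + 20 = 12, so −4x = −8, so x = 2.
Then 2E = 40 + 10·2 = 60, so E = 30, V = 2E/3 = 20, F = 10 + 2 = 12.

30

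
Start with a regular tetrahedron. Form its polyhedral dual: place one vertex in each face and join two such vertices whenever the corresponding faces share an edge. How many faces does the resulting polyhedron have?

4

The base solid has V = 4, E = 6, F = 4.
The dual swaps V and F and preserves E: V′ = F = 4, E′ = E = 6, F′ = V = 4.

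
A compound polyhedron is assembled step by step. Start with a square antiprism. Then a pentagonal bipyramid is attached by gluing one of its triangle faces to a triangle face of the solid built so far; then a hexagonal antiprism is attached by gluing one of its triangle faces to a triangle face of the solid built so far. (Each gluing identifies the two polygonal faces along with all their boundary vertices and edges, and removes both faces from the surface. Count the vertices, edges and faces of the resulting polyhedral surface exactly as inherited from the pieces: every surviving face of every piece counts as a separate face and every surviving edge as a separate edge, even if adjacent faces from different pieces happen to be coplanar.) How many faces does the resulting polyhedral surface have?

A square antiprism: V=8, E=16, F=10.
Attach a pentagonal bipyramid (V=7, E=15, F=10) along a 3-gon: merge 3 vertices and 3 edges, delete both glued faces → V=12, E=28, F=18.
Attach a hexagonal antiprism (V=12, E=24, F=14) along a 3-gon: merge 3 vertices and 3 edges, delete both glued faces → V=21, E=49, F=30.
Check: V − E + F = 21 − 49 + 30 = 2.

30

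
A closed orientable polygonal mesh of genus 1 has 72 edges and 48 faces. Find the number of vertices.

For a closed orientable surface of genus 1, χ = 2 − 2·1 = 0.
V = 0 + E − F = 0 + 72 − 48 = 24.

24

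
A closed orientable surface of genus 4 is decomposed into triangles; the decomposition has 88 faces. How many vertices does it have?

38

χ = 2 − 2·4 = -6, and every face is a triangle so 3F = 2E.
E = 3·88/2 = 132. Then V = -6 + E − F = -6 + 132 − 88 = 38.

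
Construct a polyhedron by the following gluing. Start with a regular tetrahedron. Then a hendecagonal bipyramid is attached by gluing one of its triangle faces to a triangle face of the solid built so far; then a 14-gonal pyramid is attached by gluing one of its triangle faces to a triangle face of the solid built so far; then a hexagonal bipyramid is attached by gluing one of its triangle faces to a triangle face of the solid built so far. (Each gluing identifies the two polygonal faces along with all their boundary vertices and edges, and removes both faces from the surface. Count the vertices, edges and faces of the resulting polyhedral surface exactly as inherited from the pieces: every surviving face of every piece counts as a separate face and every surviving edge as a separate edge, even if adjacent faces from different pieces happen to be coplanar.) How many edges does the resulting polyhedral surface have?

76

A regular tetrahedron: V=4, E=6, F=4.
Attach a hendecagonal bipyramid (V=13, E=33, F=22) along a 3-gon: merge 3 vertices and 3 edges, delete both glued faces → V=14, E=36, F=24.
Attach a 14-gonal pyramid (V=15, E=28, F=15) along a 3-gon: merge 3 vertices and 3 edges, delete both glued faces → V=26, E=61, F=37.
Attach a hexagonal bipyramid (V=8, E=18, F=12) along a 3-gon: merge 3 vertices and 3 edges, delete both glued faces → V=31, E=76, F=47.
Check: V − E + F = 31 − 76 + 47 = 2.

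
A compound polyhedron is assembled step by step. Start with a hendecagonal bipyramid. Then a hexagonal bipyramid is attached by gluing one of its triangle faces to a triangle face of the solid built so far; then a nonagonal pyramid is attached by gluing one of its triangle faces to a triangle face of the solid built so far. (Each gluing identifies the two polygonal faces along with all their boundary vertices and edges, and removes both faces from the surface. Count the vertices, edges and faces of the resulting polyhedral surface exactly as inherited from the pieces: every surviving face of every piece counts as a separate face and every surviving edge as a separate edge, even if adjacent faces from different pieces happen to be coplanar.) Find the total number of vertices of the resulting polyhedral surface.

25

A hendecagonal bipyramid: V=13, E=33, F=22.
Attach a hexagonal bipyramid (V=8, E=18, F=12) along a 3-gon: merge 3 vertices and 3 edges, delete both glued faces → V=18, E=48, F=32.
Attach a nonagonal pyramid (V=10, E=18, F=10) along a 3-gon: merge 3 vertices and 3 edges, delete both glued faces → V=25, E=63, F=40.
Check: V − E + F = 25 − 63 + 40 = 2.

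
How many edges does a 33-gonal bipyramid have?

A bipyramid over an n-gon has 2n triangular faces and n + 2 vertices: V = 33 + 2 = 35, E = 3·33 = 99, F = 2·33 = 66.
Check: V − E + F = 35 − 99 + 66 = 2.

99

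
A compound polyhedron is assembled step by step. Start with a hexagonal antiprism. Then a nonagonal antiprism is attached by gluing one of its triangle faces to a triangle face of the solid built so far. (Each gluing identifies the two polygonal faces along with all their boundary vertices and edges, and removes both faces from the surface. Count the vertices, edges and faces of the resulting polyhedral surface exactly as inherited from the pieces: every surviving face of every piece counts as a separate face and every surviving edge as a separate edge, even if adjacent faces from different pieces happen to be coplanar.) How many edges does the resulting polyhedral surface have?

57

A hexagonal antiprism: V=12, E=24, F=14.
Attach a nonagonal antiprism (V=18, E=36, F=20) along a 3-gon: merge 3 vertices and 3 edges, delete both glued faces → V=27, E=57, F=32.
Check: V − E + F = 27 − 57 + 32 = 2.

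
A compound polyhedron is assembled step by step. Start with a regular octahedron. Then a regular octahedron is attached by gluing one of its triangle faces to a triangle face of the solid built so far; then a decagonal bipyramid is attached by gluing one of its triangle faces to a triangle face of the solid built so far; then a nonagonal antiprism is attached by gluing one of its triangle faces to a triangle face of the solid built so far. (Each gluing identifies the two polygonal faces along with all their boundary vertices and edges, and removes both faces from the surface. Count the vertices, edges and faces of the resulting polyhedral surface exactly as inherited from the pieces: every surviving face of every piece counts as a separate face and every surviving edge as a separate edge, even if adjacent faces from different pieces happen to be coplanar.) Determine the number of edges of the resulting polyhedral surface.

A regular octahedron: V=6, E=12, F=8.
Attach a regular octahedron (V=6, E=12, F=8) along a 3-gon: merge 3 vertices and 3 edges, delete both glued faces → V=9, E=21, F=14.
Attach a decagonal bipyramid (V=12, E=30, F=20) along a 3-gon: merge 3 vertices and 3 edges, delete both glued faces → V=18, E=48, F=32.
Attach a nonagonal antiprism (V=18, E=36, F=20) along a 3-gon: merge 3 vertices and 3 edges, delete both glued faces → V=33, E=81, F=50.
Check: V − E + F = 33 − 81 + 50 = 2.

81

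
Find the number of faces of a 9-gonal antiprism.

An antiprism on an n-gon has two n-gon caps and 2n triangles: V = 2·9 = 18, E = 4·9 = 36, F = 2·9 + 2 = 20.

20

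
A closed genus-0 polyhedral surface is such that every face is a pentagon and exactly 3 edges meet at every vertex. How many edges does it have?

30

Each face has 5 edges and each edge borders two faces, so 2E = 5F.
Each vertex has degree 3, so 3V = 2E and hence V = 5F/3.
Euler: V − E + F = 2 ⇒ (5F/3) − (5F/2) + F = 2.
Multiply by 6: (10 − 15 + 6)F = 12, i.e. 1F = 12.
So F = 12, E = 5·12/2 = 30, V = 5·12/3 = 20.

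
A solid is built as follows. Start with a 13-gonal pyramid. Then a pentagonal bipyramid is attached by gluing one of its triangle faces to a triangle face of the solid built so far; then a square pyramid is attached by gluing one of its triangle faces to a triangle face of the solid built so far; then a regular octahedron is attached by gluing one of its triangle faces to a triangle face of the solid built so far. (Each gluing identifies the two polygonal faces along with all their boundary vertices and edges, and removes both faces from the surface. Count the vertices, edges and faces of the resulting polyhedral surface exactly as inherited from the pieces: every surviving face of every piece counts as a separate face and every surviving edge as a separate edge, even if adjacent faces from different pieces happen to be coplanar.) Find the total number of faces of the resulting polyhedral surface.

A 13-gonal pyramid: V=14, E=26, F=14.
Attach a pentagonal bipyramid (V=7, E=15, F=10) along a 3-gon: merge 3 vertices and 3 edges, delete both glued faces → V=18, E=38, F=22.
Attach a square pyramid (V=5, E=8, F=5) along a 3-gon: merge 3 vertices and 3 edges, delete both glued faces → V=20, E=43, F=25.
Attach a regular octahedron (V=6, E=12, F=8) along a 3-gon: merge 3 vertices and 3 edges, delete both glued faces → V=23, E=52, F=31.
Check: V − E + F = 23 − 52 + 31 = 2.

31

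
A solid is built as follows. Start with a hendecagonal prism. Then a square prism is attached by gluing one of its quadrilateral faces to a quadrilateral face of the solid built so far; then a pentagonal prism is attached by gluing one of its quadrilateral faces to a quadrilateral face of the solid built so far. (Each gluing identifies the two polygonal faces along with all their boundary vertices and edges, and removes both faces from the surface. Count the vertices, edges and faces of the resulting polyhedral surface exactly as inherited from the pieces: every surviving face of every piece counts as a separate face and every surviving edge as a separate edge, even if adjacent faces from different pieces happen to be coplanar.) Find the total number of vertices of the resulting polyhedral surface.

A hendecagonal prism: V=22, E=33, F=13.
Attach a square prism (V=8, E=12, F=6) along a 4-gon: merge 4 vertices and 4 edges, delete both glued faces → V=26, E=41, F=17.
Attach a pentagonal prism (V=10, E=15, F=7) along a 4-gon: merge 4 vertices and 4 edges, delete both glued faces → V=32, E=52, F=22.
Check: V − E + F = 32 − 52 + 22 = 2.

32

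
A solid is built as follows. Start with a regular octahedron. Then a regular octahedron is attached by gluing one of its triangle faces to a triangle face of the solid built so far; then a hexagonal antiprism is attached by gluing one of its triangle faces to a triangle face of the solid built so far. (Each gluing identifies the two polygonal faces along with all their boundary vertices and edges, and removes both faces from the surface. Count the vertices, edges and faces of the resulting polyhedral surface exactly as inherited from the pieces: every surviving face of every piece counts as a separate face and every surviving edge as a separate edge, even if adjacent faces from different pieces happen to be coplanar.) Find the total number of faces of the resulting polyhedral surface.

26

A regular octahedron: V=6, E=12, F=8.
Attach a regular octahedron (V=6, E=12, F=8) along a 3-gon: merge 3 vertices and 3 edges, delete both glued faces → V=9, E=21, F=14.
Attach a hexagonal antiprism (V=12, E=24, F=14) along a 3-gon: merge 3 vertices and 3 edges, delete both glued faces → V=18, E=42, F=26.
Check: V − E + F = 18 − 42 + 26 = 2.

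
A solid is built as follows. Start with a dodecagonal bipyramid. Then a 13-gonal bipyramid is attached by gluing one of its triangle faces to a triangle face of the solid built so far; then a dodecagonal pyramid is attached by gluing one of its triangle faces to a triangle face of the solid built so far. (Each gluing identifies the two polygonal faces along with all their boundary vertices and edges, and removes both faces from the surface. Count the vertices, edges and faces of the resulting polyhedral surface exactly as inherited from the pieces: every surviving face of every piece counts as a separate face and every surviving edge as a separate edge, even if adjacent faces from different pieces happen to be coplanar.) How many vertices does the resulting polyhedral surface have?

36

A dodecagonal bipyramid: V=14, E=36, F=24.
Attach a 13-gonal bipyramid (V=15, E=39, F=26) along a 3-gon: merge 3 vertices and 3 edges, delete both glued faces → V=26, E=72, F=48.
Attach a dodecagonal pyramid (V=13, E=24, F=13) along a 3-gon: merge 3 vertices and 3 edges, delete both glued faces → V=36, E=93, F=59.
Check: V − E + F = 36 − 93 + 59 = 2.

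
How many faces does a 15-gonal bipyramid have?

30

A bipyramid over an n-gon has 2n triangular faces and n + 2 vertices: V = 15 + 2 = 17, E = 3·15 = 45, F = 2·15 = 30.
Check: V − E + F = 17 − 45 + 30 = 2.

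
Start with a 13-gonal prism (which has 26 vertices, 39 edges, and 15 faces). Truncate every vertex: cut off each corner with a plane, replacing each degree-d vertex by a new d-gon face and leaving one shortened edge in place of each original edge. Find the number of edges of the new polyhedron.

Truncation replaces each original edge-end by a new vertex, so V′ = 2E = 78.
Each original edge survives, and each old vertex of degree d contributes d new edges; summing degrees gives Σd = 2E, so E′ = E + 2E = 3E = 117.
Each original face survives and each original vertex becomes one new face: F′ = F + V = 41.

117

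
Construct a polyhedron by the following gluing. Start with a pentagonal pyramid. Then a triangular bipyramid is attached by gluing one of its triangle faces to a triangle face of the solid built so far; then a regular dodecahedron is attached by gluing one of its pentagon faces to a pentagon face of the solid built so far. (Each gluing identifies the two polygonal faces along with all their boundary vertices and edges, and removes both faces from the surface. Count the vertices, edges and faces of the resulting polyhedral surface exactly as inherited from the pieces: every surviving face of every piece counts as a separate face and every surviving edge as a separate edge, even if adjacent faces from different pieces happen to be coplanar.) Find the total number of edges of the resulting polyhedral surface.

A pentagonal pyramid: V=6, E=10, F=6.
Attach a triangular bipyramid (V=5, E=9, F=6) along a 3-gon: merge 3 vertices and 3 edges, delete both glued faces → V=8, E=16, F=10.
Attach a regular dodecahedron (V=20, E=30, F=12) along a 5-gon: merge 5 vertices and 5 edges, delete both glued faces → V=23, E=41, F=20.
Check: V − E + F = 23 − 41 + 20 = 2.

41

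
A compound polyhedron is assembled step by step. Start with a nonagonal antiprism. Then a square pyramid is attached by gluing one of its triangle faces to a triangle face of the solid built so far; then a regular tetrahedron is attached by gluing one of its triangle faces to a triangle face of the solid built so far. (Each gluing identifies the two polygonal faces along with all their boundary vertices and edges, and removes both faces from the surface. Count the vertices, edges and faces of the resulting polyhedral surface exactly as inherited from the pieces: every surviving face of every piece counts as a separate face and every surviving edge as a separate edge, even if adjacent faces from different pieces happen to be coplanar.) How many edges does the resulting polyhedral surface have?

44

A nonagonal antiprism: V=18, E=36, F=20.
Attach a square pyramid (V=5, E=8, F=5) along a 3-gon: merge 3 vertices and 3 edges, delete both glued faces → V=20, E=41, F=23.
Attach a regular tetrahedron (V=4, E=6, F=4) along a 3-gon: merge 3 vertices and 3 edges, delete both glued faces → V=21, E=44, F=25.
Check: V − E + F = 21 − 44 + 25 = 2.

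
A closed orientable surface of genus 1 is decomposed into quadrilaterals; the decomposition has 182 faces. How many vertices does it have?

182

χ = 2 − 2·1 = 0, and every face is a square so 4F = 2E.
E = 4·182/2 = 364. Then V = 0 + E − F = 0 + 364 − 182 = 182.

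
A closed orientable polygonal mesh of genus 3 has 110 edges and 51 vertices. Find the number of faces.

55

For a closed orientable surface of genus 3, χ = 2 − 2·3 = -4.
F = -4 − V + E = -4 − 51 + 110 = 55.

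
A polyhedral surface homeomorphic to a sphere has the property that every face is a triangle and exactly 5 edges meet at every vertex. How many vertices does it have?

Each face has 3 edges and each edge borders two faces, so 2E = 3F.
Each vertex has degree 5, so 5V = 2E and hence V = 3F/5.
Euler: V − E + F = 2 ⇒ (3F/5) − (3F/2) + F = 2.
Multiply by 10: (6 − 15 + 10)F = 20, i.e. 1F = 20.
So F = 20, E = 3·20/2 = 30, V = 3·20/5 = 12.

12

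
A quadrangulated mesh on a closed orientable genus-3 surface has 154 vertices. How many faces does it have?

χ = 2 − 2·3 = -4, and every face is a square so 4F = 2E.
V − E + F = -4 with E = 4F/2 gives 154 − (4/2 − 1)·F = -4, so F = 158 and E = 316.

158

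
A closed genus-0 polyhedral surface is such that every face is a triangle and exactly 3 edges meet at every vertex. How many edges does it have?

Each face has 3 edges and each edge borders two faces, so 2E = 3F.
Each vertex has degree 3, so 3V = 2E and hence V = 3F/3.
Euler: V − E + F = 2 ⇒ (3F/3) − (3F/2) + F = 2.
Multiply by 6: (6 − 9 + 6)F = 12, i.e. 3F = 12.
So F = 4, E = 3·4/2 = 6, V = 3·4/3 = 4.

6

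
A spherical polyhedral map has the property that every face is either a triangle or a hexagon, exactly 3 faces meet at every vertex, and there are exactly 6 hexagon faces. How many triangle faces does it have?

Let x be the number of triangles; then F = 6 + x.
Edge–face incidences: 2E = 6·6 + 3·x = 36 + 3x.
Every vertex has degree 3, so 3V = 2E.
Euler: V − E + F = 2 ⇒ (2E)/3 − E + (6 + x) = 2.
Multiply by 6: 2·(2E) − 3·(2E) + 6·(6 + x) = 12, i.e. 36 + 6x − (36 + 3x) = 12.
Collecting terms: 3x = 12, so x = 4.
Then 2E = 36 + 3·4 = 48, so E = 24, V = 2E/3 = 16, F = 6 + 4 = 10.

4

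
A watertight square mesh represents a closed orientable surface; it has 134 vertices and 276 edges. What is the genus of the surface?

Every face is a square and each edge borders two faces, so 4F = 2·276, giving F = 138.
χ = V − E + F = 134 − 276 + 138 = -4.
For a closed orientable surface χ = 2 − 2g, so g = (2 − (-4))/2 = 3.

3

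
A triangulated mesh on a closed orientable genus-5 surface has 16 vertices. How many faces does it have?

χ = 2 − 2·5 = -8, and every face is a triangle so 3F = 2E.
V − E + F = -8 with E = 3F/2 gives 16 − (3/2 − 1)·F = -8, so F = 48 and E = 72.

48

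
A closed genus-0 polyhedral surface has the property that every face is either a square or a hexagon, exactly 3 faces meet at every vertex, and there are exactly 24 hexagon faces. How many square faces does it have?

Let x be the number of squares; then F = 24 + x.
Edge–face incidences: 2E = 6·24 + 4·x = 144 + 4x.
Every vertex has degree 3, so 3V = 2E.
Euler: V − E + F = 2 ⇒ (2E)/3 − E + (24 + x) = 2.
Multiply by 6: 2·(2E) − 3·(2E) + 6·(24 + x) = 12, i.e. 144 + 6x − (144 + 4x) = 12.
Collecting terms: 2x = 12, so x = 6.
Then 2E = 144 + 4·6 = 168, so E = 84, V = 2E/3 = 56, F = 24 + 6 = 30.

6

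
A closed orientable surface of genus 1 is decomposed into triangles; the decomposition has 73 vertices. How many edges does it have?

χ = 2 − 2·1 = 0, and every face is a triangle so 3F = 2E.
V − E + F = 0 with E = 3F/2 gives 73 − (3/2 − 1)·F = 0, so F = 146 and E = 219.

219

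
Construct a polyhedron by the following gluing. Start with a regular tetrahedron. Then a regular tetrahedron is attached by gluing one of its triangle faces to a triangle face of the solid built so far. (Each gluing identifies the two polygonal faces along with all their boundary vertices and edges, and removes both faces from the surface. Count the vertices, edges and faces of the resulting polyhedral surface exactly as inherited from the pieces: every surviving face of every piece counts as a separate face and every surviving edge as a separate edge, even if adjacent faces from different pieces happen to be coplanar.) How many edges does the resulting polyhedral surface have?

A regular tetrahedron: V=4, E=6, F=4.
Attach a regular tetrahedron (V=4, E=6, F=4) along a 3-gon: merge 3 vertices and 3 edges, delete both glued faces → V=5, E=9, F=6.
Check: V − E + F = 5 − 9 + 6 = 2.

9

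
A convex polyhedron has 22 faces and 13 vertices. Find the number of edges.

Here V − E + F = 2.
E = V + F − (2) = 13 + 22 − (2) = 33.

33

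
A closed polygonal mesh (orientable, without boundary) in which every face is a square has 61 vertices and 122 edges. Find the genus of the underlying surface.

1

Every face is a square and each edge borders two faces, so 4F = 2·122, giving F = 61.
χ = V − E + F = 61 − 122 + 61 = 0.
For a closed orientable surface χ = 2 − 2g, so g = (2 − (0))/2 = 1.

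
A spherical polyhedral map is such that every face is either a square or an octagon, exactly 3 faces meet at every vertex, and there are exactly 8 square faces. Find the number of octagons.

Let x be the number of octagons; then F = 8 + x.
Edge–face incidences: 2E = 4·8 + 8·x = 32 + 8x.
Every vertex has degree 3, so 3V = 2E.
Euler: V − E + F = 2 ⇒ (2E)/3 − E + (8 + x) = 2.
Multiply by 6: 2·(2E) − 3·(2E) + 6·(8 + x) = 12, i.e. 48 + 6x − (32 + 8x) = 12.
Collecting terms: −2x + 16 = 12, so −2x = −4, so x = 2.
Then 2E = 32 + 8·2 = 48, so E = 24, V = 2E/3 = 16, F = 8 + 2 = 10.

2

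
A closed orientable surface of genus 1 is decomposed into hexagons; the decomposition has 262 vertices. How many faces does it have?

131

χ = 2 − 2·1 = 0, and every face is a hexagon so 6F = 2E.
V − E + F = 0 with E = 6F/2 gives 262 − (6/2 − 1)·F = 0, so F = 131 and E = 393.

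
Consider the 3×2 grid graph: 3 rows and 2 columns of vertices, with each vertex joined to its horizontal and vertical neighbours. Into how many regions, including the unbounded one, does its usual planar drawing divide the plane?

3

The grid has V = 3·2 = 6 vertices and E = 3·1 + 2·2 = 7 edges.
F = 2 − V + E = 2 − 6 + 7 = 3.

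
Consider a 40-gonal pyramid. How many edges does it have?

80

A pyramid on an n-gon base has one n-gon and n triangles: V = 40 + 1 = 41, E = 2·40 = 80, F = 40 + 1 = 41.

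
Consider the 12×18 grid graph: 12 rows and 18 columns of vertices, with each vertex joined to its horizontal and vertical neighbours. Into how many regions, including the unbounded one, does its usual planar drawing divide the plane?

188

The grid has V = 12·18 = 216 vertices and E = 12·17 + 18·11 = 402 edges.
F = 2 − V + E = 2 − 216 + 402 = 188.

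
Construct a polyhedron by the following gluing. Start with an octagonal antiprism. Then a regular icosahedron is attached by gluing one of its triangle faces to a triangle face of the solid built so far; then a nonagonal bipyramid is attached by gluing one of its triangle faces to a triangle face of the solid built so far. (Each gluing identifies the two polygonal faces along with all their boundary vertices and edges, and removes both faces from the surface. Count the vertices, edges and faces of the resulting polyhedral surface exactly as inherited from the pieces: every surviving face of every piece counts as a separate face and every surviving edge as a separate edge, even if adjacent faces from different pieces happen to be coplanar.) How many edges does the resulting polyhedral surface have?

83

An octagonal antiprism: V=16, E=32, F=18.
Attach a regular icosahedron (V=12, E=30, F=20) along a 3-gon: merge 3 vertices and 3 edges, delete both glued faces → V=25, E=59, F=36.
Attach a nonagonal bipyramid (V=11, E=27, F=18) along a 3-gon: merge 3 vertices and 3 edges, delete both glued faces → V=33, E=83, F=52.
Check: V − E + F = 33 − 83 + 52 = 2.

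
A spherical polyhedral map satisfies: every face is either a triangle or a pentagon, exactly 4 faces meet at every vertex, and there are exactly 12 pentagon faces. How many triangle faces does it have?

Let x be the number of triangles; then F = 12 + x.
Edge–face incidences: 2E = 5·12 + 3·x = 60 + 3x.
Every vertex has degree 4, so 4V = 2E.
Euler: V − E + F = 2 ⇒ (2E)/4 − E + (12 + x) = 2.
Multiply by 8: 2·(2E) − 4·(2E) + 8·(12 + x) = 16, i.e. 96 + 8x − 2·(60 + 3x) = 16.
Collecting terms: 2x − 24 = 16, so 2x = 40, so x = 20.
Then 2E = 60 + 3·20 = 120, so E = 60, V = 2E/4 = 30, F = 12 + 20 = 32.

20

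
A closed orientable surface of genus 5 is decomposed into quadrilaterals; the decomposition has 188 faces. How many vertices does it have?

χ = 2 − 2·5 = -8, and every face is a square so 4F = 2E.
E = 4·188/2 = 376. Then V = -8 + E − F = -8 + 376 − 188 = 180.

180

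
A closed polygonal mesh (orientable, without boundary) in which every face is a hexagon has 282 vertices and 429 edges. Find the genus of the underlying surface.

Every face is a hexagon and each edge borders two faces, so 6F = 2·429, giving F = 143.
χ = V − E + F = 282 − 429 + 143 = -4.
For a closed orientable surface χ = 2 − 2g, so g = (2 − (-4))/2 = 3.

3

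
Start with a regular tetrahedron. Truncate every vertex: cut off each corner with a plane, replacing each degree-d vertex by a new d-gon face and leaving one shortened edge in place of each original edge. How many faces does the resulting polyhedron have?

8

The base solid has V = 4, E = 6, F = 4.
Truncation replaces each original edge-end by a new vertex, so V′ = 2E = 12.
Each original edge survives, and each old vertex of degree d contributes d new edges; summing degrees gives Σd = 2E, so E′ = E + 2E = 3E = 18.
Each original face survives and each original vertex becomes one new face: F′ = F + V = 8.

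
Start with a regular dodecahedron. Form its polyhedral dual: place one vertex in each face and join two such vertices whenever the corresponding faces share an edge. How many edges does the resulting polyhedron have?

The base solid has V = 20, E = 30, F = 12.
The dual swaps V and F and preserves E: V′ = F = 12, E′ = E = 30, F′ = V = 20.

30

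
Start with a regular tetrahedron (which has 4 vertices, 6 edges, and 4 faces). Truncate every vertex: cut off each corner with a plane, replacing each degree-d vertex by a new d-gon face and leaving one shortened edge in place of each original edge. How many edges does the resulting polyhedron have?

18

Truncation replaces each original edge-end by a new vertex, so V′ = 2E = 12.
Each original edge survives, and each old vertex of degree d contributes d new edges; summing degrees gives Σd = 2E, so E′ = E + 2E = 3E = 18.
Each original face survives and each original vertex becomes one new face: F′ = F + V = 8.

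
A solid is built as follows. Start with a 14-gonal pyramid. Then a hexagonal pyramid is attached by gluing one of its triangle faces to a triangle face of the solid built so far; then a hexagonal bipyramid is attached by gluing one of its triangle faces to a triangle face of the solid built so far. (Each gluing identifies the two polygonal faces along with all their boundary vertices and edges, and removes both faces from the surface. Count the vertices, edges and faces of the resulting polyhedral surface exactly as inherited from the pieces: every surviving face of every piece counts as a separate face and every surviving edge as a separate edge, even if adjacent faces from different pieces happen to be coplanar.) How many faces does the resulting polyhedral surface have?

30

A 14-gonal pyramid: V=15, E=28, F=15.
Attach a hexagonal pyramid (V=7, E=12, F=7) along a 3-gon: merge 3 vertices and 3 edges, delete both glued faces → V=19, E=37, F=20.
Attach a hexagonal bipyramid (V=8, E=18, F=12) along a 3-gon: merge 3 vertices and 3 edges, delete both glued faces → V=24, E=52, F=30.
Check: V − E + F = 24 − 52 + 30 = 2.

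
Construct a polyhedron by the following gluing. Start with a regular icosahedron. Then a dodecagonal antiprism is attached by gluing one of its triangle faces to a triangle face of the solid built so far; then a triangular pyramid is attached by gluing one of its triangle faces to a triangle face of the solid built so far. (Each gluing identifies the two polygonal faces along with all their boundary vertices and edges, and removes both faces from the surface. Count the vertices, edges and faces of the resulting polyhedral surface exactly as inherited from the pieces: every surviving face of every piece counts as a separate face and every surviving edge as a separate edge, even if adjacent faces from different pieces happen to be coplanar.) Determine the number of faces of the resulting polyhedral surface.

46

A regular icosahedron: V=12, E=30, F=20.
Attach a dodecagonal antiprism (V=24, E=48, F=26) along a 3-gon: merge 3 vertices and 3 edges, delete both glued faces → V=33, E=75, F=44.
Attach a triangular pyramid (V=4, E=6, F=4) along a 3-gon: merge 3 vertices and 3 edges, delete both glued faces → V=34, E=78, F=46.
Check: V − E + F = 34 − 78 + 46 = 2.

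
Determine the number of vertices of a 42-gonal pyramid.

43

A pyramid on an n-gon base has one n-gon and n triangles: V = 42 + 1 = 43, E = 2·42 = 84, F = 42 + 1 = 43.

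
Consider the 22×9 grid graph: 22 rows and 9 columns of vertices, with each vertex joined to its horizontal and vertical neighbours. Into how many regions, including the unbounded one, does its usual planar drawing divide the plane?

The grid has V = 22·9 = 198 vertices and E = 22·8 + 9·21 = 365 edges.
F = 2 − V + E = 2 − 198 + 365 = 169.

169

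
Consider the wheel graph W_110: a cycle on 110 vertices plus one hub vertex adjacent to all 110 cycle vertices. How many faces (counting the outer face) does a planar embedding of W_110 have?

111

W_110 has V = 110 + 1 = 111 vertices and E = 2·110 = 220 edges.
By Euler's formula F = 2 − V + E = 2 − 111 + 220 = 111.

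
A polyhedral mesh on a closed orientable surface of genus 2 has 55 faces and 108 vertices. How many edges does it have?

For a closed orientable surface of genus 2, χ = 2 − 2·2 = -2.
E = V + F − (-2) = 108 + 55 − (-2) = 165.

165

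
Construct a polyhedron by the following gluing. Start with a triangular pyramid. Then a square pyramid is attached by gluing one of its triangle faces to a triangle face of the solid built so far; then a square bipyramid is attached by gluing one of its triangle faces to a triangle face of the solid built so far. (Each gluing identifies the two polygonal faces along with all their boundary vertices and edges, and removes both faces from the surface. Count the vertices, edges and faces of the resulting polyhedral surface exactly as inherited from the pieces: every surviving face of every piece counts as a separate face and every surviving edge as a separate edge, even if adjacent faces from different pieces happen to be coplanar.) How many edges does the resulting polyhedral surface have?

A triangular pyramid: V=4, E=6, F=4.
Attach a square pyramid (V=5, E=8, F=5) along a 3-gon: merge 3 vertices and 3 edges, delete both glued faces → V=6, E=11, F=7.
Attach a square bipyramid (V=6, E=12, F=8) along a 3-gon: merge 3 vertices and 3 edges, delete both glued faces → V=9, E=20, F=13.
Check: V − E + F = 9 − 20 + 13 = 2.

20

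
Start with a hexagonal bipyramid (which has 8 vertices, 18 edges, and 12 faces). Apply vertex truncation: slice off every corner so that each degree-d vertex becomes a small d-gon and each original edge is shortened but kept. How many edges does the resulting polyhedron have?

54

Truncation replaces each original edge-end by a new vertex, so V′ = 2E = 36.
Each original edge survives, and each old vertex of degree d contributes d new edges; summing degrees gives Σd = 2E, so E′ = E + 2E = 3E = 54.
Each original face survives and each original vertex becomes one new face: F′ = F + V = 20.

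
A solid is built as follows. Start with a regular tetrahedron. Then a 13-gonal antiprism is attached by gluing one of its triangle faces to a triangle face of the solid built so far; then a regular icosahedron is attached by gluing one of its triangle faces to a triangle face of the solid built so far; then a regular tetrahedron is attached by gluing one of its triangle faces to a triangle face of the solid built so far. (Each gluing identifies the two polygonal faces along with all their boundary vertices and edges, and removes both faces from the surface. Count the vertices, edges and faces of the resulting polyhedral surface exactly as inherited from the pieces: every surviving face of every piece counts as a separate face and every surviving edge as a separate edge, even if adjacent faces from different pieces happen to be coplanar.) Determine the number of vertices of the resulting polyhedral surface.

37

A regular tetrahedron: V=4, E=6, F=4.
Attach a 13-gonal antiprism (V=26, E=52, F=28) along a 3-gon: merge 3 vertices and 3 edges, delete both glued faces → V=27, E=55, F=30.
Attach a regular icosahedron (V=12, E=30, F=20) along a 3-gon: merge 3 vertices and 3 edges, delete both glued faces → V=36, E=82, F=48.
Attach a regular tetrahedron (V=4, E=6, F=4) along a 3-gon: merge 3 vertices and 3 edges, delete both glued faces → V=37, E=85, F=50.
Check: V − E + F = 37 − 85 + 50 = 2.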